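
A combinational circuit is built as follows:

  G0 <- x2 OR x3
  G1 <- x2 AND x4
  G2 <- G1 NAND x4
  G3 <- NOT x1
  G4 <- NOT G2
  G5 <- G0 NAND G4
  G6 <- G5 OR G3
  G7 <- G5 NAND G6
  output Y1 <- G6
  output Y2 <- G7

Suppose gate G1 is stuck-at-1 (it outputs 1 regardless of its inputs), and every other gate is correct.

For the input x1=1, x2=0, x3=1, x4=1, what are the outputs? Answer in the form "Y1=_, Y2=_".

Propagate with G1 forced: G0=1, G1=1 [stuck-at-1], G2=0, G3=0, G4=1, G5=0, G6=0, G7=1.
So the outputs are Y1=0, Y2=1. (Without the fault they would be Y1=1, Y2=0.)

Y1=0, Y2=1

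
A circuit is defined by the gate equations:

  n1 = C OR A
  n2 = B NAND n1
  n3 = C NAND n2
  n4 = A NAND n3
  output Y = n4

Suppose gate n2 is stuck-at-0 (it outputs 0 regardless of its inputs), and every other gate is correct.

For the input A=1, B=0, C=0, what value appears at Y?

0

Propagate with n2 forced: n1=1, n2=0 [stuck-at-0], n3=1, n4=0.
So Y = 0. (Same as the fault-free value — the fault is masked on this input.)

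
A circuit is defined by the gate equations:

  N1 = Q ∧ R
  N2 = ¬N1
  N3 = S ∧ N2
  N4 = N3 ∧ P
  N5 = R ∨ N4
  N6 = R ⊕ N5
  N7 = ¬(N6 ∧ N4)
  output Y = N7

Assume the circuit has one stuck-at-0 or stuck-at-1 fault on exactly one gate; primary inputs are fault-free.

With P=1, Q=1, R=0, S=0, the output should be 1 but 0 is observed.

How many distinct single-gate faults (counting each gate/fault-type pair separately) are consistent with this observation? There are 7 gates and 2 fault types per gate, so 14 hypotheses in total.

Fault-free: N1=0, N2=1, N3=0, N4=0, N5=0, N6=0, N7=1 → 1. Observed 0.
  N1 stuck-at-0: output 1 ✗
  N1 stuck-at-1: output 1 ✗
  N2 stuck-at-0: output 1 ✗
  N2 stuck-at-1: output 1 ✗
  N3 stuck-at-0: output 1 ✗
  N3 stuck-at-1: output 0 ✓
  N4 stuck-at-0: output 1 ✗
  N4 stuck-at-1: output 0 ✓
  N5 stuck-at-0: output 1 ✗
  N5 stuck-at-1: output 1 ✗
  N6 stuck-at-0: output 1 ✗
  N6 stuck-at-1: output 1 ✗
  N7 stuck-at-0: output 0 ✓
  N7 stuck-at-1: output 1 ✗
Consistent faults: {N3 stuck-at-1, N4 stuck-at-1, N7 stuck-at-0} — 3 in all.

3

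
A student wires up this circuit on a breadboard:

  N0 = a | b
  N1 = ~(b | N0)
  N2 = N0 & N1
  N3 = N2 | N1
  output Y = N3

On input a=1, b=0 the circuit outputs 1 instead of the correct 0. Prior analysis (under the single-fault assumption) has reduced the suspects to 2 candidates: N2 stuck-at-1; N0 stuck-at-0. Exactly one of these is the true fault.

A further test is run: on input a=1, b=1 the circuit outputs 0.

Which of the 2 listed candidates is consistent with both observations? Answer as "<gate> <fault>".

N0 stuck-at-0

Evaluate each candidate on input a=1, b=1:
  N2 stuck-at-1: N0=1, N1=0, N2=1 [stuck-at-1], N3=1 → 1 — eliminated
  N0 stuck-at-0: N0=0 [stuck-at-0], N1=0, N2=0, N3=0 → 0 — matches
Only N0 stuck-at-0 reproduces the observed 0.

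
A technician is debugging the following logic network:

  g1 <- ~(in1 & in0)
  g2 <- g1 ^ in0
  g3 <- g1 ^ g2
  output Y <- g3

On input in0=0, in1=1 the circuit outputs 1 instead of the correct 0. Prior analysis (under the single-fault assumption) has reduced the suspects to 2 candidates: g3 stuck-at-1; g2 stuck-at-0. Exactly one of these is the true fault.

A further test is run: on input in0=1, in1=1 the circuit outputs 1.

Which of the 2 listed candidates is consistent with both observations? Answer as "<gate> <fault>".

Evaluate each candidate on input in0=1, in1=1:
  g3 stuck-at-1: g1=0, g2=1, g3=1 [stuck-at-1] → 1 — matches
  g2 stuck-at-0: g1=0, g2=0 [stuck-at-0], g3=0 → 0 — eliminated
Only g3 stuck-at-1 reproduces the observed 1.

g3 stuck-at-1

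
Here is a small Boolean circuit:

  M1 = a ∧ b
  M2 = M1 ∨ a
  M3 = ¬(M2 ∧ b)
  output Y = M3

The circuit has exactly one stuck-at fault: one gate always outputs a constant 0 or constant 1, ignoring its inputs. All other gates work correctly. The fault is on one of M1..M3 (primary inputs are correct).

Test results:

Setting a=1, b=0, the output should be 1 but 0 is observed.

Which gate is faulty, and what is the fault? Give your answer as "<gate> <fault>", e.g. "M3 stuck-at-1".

Fault-free values for test 1 (a=1, b=0): M1=0, M2=1, M3=1, giving Y=1. Observed 0.
Test 1: faults giving observed 0 are {M3 stuck-at-0}.
Only M3 stuck-at-0 is consistent with every test.

M3 stuck-at-0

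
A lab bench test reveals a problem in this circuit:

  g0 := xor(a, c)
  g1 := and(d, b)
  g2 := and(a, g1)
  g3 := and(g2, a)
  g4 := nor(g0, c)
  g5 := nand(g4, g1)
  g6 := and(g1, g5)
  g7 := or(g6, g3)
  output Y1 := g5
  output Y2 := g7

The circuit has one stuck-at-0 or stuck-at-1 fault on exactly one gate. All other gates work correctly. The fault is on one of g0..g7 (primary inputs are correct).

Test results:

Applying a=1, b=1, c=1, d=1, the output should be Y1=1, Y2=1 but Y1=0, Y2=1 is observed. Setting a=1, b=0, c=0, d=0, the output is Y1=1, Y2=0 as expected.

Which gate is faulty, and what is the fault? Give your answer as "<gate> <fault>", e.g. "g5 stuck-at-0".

Fault-free values for test 1 (a=1, b=1, c=1, d=1): g0=0, g1=1, g2=1, g3=1, g4=0, g5=1, g6=1, g7=1, giving Y1=1, Y2=1. Observed Y1=0, Y2=1.
Test 1: faults giving observed Y1=0, Y2=1 are {g4 stuck-at-1, g5 stuck-at-0}.
Test 2 (a=1, b=0, c=0, d=0): fault-free g0=1, g1=0, g2=0, g3=0, g4=0, g5=1, g6=0, g7=0 → Y1=1, Y2=0; observed Y1=1, Y2=0. Eliminates g5 stuck-at-0.
Only g4 stuck-at-1 is consistent with every test.

g4 stuck-at-1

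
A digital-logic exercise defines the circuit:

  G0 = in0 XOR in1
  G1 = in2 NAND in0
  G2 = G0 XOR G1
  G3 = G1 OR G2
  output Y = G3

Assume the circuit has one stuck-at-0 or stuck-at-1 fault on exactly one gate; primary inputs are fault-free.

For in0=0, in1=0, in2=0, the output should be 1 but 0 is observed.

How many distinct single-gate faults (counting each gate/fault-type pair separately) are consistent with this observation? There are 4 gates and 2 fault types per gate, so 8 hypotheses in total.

2

Fault-free: G0=0, G1=1, G2=1, G3=1 → 1. Observed 0.
  G0 stuck-at-0: output 1 ✗
  G0 stuck-at-1: output 1 ✗
  G1 stuck-at-0: output 0 ✓
  G1 stuck-at-1: output 1 ✗
  G2 stuck-at-0: output 1 ✗
  G2 stuck-at-1: output 1 ✗
  G3 stuck-at-0: output 0 ✓
  G3 stuck-at-1: output 1 ✗
Consistent faults: {G1 stuck-at-0, G3 stuck-at-0} — 2 in all.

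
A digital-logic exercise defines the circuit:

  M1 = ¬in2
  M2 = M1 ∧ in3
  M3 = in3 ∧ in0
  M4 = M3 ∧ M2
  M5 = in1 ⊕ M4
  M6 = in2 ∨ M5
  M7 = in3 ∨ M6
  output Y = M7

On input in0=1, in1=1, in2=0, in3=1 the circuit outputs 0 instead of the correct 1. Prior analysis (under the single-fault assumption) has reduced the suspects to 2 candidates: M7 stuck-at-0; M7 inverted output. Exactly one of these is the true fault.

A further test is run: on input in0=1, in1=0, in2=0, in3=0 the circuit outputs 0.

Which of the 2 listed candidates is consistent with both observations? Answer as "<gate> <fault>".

M7 stuck-at-0

Evaluate each candidate on input in0=1, in1=0, in2=0, in3=0:
  M7 stuck-at-0: M1=1, M2=0, M3=0, M4=0, M5=0, M6=0, M7=0 [stuck-at-0] → 0 — matches
  M7 inverted output: M1=1, M2=0, M3=0, M4=0, M5=0, M6=0, M7=1 [inverted output] → 1 — eliminated
Only M7 stuck-at-0 reproduces the observed 0.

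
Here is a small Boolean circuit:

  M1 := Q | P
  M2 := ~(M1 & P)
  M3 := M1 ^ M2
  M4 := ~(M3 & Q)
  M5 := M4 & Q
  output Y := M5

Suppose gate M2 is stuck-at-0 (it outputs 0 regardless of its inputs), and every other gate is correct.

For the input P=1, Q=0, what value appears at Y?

0

Propagate with M2 forced: M1=1, M2=0 [stuck-at-0], M3=1, M4=1, M5=0.
So Y = 0. (Same as the fault-free value — the fault is masked on this input.)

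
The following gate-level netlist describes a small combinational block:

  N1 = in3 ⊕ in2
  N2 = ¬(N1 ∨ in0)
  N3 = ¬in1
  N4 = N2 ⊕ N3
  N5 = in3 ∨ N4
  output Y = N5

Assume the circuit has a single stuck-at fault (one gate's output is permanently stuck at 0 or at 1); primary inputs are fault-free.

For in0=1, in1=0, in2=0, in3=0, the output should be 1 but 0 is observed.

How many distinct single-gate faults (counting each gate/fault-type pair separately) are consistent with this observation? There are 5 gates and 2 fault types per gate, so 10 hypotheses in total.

4

Fault-free: N1=0, N2=0, N3=1, N4=1, N5=1 → 1. Observed 0.
  N1 stuck-at-0: output 1 ✗
  N1 stuck-at-1: output 1 ✗
  N2 stuck-at-0: output 1 ✗
  N2 stuck-at-1: output 0 ✓
  N3 stuck-at-0: output 0 ✓
  N3 stuck-at-1: output 1 ✗
  N4 stuck-at-0: output 0 ✓
  N4 stuck-at-1: output 1 ✗
  N5 stuck-at-0: output 0 ✓
  N5 stuck-at-1: output 1 ✗
Consistent faults: {N2 stuck-at-1, N3 stuck-at-0, N4 stuck-at-0, N5 stuck-at-0} — 4 in all.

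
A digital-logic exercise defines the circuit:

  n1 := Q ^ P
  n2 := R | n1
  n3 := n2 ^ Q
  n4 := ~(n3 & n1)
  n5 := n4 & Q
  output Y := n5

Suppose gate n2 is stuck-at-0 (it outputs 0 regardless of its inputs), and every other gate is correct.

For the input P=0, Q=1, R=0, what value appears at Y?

0

Propagate with n2 forced: n1=1, n2=0 [stuck-at-0], n3=1, n4=0, n5=0.
So Y = 0. (Without the fault it would be 1.)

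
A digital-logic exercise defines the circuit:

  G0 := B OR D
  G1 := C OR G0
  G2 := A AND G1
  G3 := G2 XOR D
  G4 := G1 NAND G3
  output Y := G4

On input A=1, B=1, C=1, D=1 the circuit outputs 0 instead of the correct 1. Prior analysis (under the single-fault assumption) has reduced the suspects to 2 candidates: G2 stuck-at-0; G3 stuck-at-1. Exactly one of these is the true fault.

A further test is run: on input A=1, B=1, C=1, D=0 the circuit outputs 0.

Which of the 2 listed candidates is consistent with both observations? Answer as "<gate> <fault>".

Evaluate each candidate on input A=1, B=1, C=1, D=0:
  G2 stuck-at-0: G0=1, G1=1, G2=0 [stuck-at-0], G3=0, G4=1 → 1 — eliminated
  G3 stuck-at-1: G0=1, G1=1, G2=1, G3=1 [stuck-at-1], G4=0 → 0 — matches
Only G3 stuck-at-1 reproduces the observed 0.

G3 stuck-at-1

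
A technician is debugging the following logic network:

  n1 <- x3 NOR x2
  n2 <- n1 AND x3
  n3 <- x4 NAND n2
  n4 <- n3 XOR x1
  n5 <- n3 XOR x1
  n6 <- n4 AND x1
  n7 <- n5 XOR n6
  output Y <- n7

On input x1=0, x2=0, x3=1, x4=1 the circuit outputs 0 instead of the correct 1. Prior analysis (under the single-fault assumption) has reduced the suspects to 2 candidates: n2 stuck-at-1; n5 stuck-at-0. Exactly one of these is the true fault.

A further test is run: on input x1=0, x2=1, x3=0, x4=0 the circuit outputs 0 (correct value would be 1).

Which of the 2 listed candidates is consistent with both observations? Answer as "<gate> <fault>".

n5 stuck-at-0

Evaluate each candidate on input x1=0, x2=1, x3=0, x4=0:
  n2 stuck-at-1: n1=0, n2=1 [stuck-at-1], n3=1, n4=1, n5=1, n6=0, n7=1 → 1 — eliminated
  n5 stuck-at-0: n1=0, n2=0, n3=1, n4=1, n5=0 [stuck-at-0], n6=0, n7=0 → 0 — matches
Only n5 stuck-at-0 reproduces the observed 0.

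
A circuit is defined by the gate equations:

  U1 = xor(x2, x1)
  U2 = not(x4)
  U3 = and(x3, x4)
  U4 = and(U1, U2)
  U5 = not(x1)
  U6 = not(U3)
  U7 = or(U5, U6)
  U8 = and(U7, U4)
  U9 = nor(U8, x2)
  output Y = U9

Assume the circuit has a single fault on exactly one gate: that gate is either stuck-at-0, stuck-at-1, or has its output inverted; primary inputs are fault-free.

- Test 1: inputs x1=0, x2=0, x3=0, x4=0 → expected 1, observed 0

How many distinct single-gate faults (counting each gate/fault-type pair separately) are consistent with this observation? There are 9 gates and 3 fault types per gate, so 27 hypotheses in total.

8

Fault-free: U1=0, U2=1, U3=0, U4=0, U5=1, U6=1, U7=1, U8=0, U9=1 → 1. Observed 0.
  U1: stuck-at-1, inverted output ✓; others ✗
  U2: none of the 3 fault types match ✗
  U3: none of the 3 fault types match ✗
  U4: stuck-at-1, inverted output ✓; others ✗
  U5: none of the 3 fault types match ✗
  U6: none of the 3 fault types match ✗
  U7: none of the 3 fault types match ✗
  U8: stuck-at-1, inverted output ✓; others ✗
  U9: stuck-at-0, inverted output ✓; others ✗
Consistent faults: {U1 stuck-at-1, U1 inverted output, U4 stuck-at-1, U4 inverted output, U8 stuck-at-1, U8 inverted output, U9 stuck-at-0, U9 inverted output} — 8 in all.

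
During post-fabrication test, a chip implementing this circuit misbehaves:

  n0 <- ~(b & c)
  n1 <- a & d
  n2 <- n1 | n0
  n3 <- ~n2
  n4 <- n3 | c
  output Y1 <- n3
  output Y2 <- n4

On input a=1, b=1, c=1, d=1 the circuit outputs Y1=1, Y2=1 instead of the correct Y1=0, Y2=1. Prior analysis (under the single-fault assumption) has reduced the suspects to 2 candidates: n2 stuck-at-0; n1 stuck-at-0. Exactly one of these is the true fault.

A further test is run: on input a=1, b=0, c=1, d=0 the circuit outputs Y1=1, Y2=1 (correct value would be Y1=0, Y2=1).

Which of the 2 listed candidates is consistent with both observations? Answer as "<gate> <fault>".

n2 stuck-at-0

Evaluate each candidate on input a=1, b=0, c=1, d=0:
  n2 stuck-at-0: n0=1, n1=0, n2=0 [stuck-at-0], n3=1, n4=1 → Y1=1, Y2=1 — matches
  n1 stuck-at-0: n0=1, n1=0 [stuck-at-0], n2=1, n3=0, n4=1 → Y1=0, Y2=1 — eliminated
Only n2 stuck-at-0 reproduces the observed Y1=1, Y2=1.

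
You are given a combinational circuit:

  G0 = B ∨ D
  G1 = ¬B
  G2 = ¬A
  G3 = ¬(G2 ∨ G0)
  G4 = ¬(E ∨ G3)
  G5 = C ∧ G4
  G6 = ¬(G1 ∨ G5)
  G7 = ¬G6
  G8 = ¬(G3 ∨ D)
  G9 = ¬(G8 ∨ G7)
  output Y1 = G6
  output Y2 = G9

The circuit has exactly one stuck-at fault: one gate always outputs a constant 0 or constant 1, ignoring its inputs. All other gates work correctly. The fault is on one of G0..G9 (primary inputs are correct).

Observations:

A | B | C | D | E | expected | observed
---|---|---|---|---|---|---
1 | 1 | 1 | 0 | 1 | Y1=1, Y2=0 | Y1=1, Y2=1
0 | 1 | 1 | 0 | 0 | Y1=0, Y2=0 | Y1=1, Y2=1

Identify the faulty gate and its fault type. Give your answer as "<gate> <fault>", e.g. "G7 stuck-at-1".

G3 stuck-at-1

Fault-free values for test 1 (A=1, B=1, C=1, D=0, E=1): G0=1, G1=0, G2=0, G3=0, G4=0, G5=0, G6=1, G7=0, G8=1, G9=0, giving Y1=1, Y2=0. Observed Y1=1, Y2=1.
Test 1: faults giving observed Y1=1, Y2=1 are {G0 stuck-at-0, G3 stuck-at-1, G8 stuck-at-0, G9 stuck-at-1}.
Test 2 (A=0, B=1, C=1, D=0, E=0): fault-free G0=1, G1=0, G2=1, G3=0, G4=1, G5=1, G6=0, G7=1, G8=1, G9=0 → Y1=0, Y2=0; observed Y1=1, Y2=1. Eliminates G0 stuck-at-0, G8 stuck-at-0, G9 stuck-at-1.
Only G3 stuck-at-1 is consistent with every test.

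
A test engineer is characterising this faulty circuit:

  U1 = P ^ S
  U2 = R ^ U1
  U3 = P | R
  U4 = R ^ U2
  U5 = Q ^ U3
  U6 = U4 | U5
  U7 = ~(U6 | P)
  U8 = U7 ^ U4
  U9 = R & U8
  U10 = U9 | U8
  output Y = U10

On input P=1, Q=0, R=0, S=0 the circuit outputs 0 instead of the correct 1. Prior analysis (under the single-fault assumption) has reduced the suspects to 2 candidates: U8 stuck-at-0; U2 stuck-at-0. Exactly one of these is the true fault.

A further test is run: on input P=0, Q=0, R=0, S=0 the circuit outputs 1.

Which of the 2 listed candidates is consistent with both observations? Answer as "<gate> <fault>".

U2 stuck-at-0

Evaluate each candidate on input P=0, Q=0, R=0, S=0:
  U8 stuck-at-0: U1=0, U2=0, U3=0, U4=0, U5=0, U6=0, U7=1, U8=0 [stuck-at-0], U9=0, U10=0 → 0 — eliminated
  U2 stuck-at-0: U1=0, U2=0 [stuck-at-0], U3=0, U4=0, U5=0, U6=0, U7=1, U8=1, U9=0, U10=1 → 1 — matches
Only U2 stuck-at-0 reproduces the observed 1.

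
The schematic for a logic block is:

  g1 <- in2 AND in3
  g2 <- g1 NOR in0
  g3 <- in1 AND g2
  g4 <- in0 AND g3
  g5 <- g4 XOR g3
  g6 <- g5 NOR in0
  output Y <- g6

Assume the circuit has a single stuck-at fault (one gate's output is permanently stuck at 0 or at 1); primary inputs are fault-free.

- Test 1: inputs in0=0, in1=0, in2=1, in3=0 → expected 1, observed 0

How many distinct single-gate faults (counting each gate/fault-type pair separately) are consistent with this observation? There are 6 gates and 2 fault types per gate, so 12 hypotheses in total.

4

Fault-free: g1=0, g2=1, g3=0, g4=0, g5=0, g6=1 → 1. Observed 0.
  g1 stuck-at-0: output 1 ✗
  g1 stuck-at-1: output 1 ✗
  g2 stuck-at-0: output 1 ✗
  g2 stuck-at-1: output 1 ✗
  g3 stuck-at-0: output 1 ✗
  g3 stuck-at-1: output 0 ✓
  g4 stuck-at-0: output 1 ✗
  g4 stuck-at-1: output 0 ✓
  g5 stuck-at-0: output 1 ✗
  g5 stuck-at-1: output 0 ✓
  g6 stuck-at-0: output 0 ✓
  g6 stuck-at-1: output 1 ✗
Consistent faults: {g3 stuck-at-1, g4 stuck-at-1, g5 stuck-at-1, g6 stuck-at-0} — 4 in all.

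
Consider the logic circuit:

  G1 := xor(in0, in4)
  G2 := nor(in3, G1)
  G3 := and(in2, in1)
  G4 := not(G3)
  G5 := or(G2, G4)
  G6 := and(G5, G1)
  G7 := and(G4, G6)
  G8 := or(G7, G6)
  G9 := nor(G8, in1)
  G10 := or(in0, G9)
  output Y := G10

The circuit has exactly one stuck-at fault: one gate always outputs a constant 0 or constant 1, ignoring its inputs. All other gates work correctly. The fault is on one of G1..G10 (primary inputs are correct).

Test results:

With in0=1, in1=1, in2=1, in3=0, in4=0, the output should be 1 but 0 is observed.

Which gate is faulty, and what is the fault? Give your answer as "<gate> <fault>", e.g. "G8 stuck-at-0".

Fault-free values for test 1 (in0=1, in1=1, in2=1, in3=0, in4=0): G1=1, G2=0, G3=1, G4=0, G5=0, G6=0, G7=0, G8=0, G9=0, G10=1, giving Y=1. Observed 0.
Test 1: faults giving observed 0 are {G10 stuck-at-0}.
Only G10 stuck-at-0 is consistent with every test.

G10 stuck-at-0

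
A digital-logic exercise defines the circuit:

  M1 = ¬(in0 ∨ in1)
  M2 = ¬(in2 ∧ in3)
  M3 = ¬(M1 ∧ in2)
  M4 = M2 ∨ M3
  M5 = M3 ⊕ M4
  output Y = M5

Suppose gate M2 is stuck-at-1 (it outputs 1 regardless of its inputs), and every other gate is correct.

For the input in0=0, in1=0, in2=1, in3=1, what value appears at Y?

1

Propagate with M2 forced: M1=1, M2=1 [stuck-at-1], M3=0, M4=1, M5=1.
So Y = 1. (Without the fault it would be 0.)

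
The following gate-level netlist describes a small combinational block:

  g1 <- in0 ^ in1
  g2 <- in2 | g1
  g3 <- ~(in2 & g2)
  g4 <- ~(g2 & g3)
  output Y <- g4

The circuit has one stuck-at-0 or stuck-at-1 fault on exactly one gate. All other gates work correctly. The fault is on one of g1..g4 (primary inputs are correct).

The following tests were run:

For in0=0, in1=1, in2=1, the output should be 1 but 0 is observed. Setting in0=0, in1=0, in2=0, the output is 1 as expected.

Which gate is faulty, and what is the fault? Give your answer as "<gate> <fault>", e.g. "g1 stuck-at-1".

g3 stuck-at-1

Fault-free values for test 1 (in0=0, in1=1, in2=1): g1=1, g2=1, g3=0, g4=1, giving Y=1. Observed 0.
Test 1: faults giving observed 0 are {g3 stuck-at-1, g4 stuck-at-0}.
Test 2 (in0=0, in1=0, in2=0): fault-free g1=0, g2=0, g3=1, g4=1 → 1; observed 1. Eliminates g4 stuck-at-0.
Only g3 stuck-at-1 is consistent with every test.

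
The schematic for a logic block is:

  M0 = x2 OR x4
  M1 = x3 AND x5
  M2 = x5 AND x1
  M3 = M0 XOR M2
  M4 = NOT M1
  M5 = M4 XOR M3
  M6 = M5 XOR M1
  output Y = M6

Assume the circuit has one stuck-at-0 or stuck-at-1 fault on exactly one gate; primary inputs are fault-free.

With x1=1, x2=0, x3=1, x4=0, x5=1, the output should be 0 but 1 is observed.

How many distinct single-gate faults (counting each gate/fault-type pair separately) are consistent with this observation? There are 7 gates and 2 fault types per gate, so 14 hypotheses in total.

Fault-free: M0=0, M1=1, M2=1, M3=1, M4=0, M5=1, M6=0 → 0. Observed 1.
  M0 stuck-at-0: output 0 ✗
  M0 stuck-at-1: output 1 ✓
  M1 stuck-at-0: output 0 ✗
  M1 stuck-at-1: output 0 ✗
  M2 stuck-at-0: output 1 ✓
  M2 stuck-at-1: output 0 ✗
  M3 stuck-at-0: output 1 ✓
  M3 stuck-at-1: output 0 ✗
  M4 stuck-at-0: output 0 ✗
  M4 stuck-at-1: output 1 ✓
  M5 stuck-at-0: output 1 ✓
  M5 stuck-at-1: output 0 ✗
  M6 stuck-at-0: output 0 ✗
  M6 stuck-at-1: output 1 ✓
Consistent faults: {M0 stuck-at-1, M2 stuck-at-0, M3 stuck-at-0, M4 stuck-at-1, M5 stuck-at-0, M6 stuck-at-1} — 6 in all.

6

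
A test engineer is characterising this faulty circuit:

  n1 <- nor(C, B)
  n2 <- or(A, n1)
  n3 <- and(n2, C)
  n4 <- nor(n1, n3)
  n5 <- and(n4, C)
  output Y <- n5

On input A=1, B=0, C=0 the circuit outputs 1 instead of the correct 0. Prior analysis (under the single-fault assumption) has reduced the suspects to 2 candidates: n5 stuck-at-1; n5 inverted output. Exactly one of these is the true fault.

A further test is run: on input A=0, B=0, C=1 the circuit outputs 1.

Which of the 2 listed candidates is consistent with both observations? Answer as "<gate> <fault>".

n5 stuck-at-1

Evaluate each candidate on input A=0, B=0, C=1:
  n5 stuck-at-1: n1=0, n2=0, n3=0, n4=1, n5=1 [stuck-at-1] → 1 — matches
  n5 inverted output: n1=0, n2=0, n3=0, n4=1, n5=0 [inverted output] → 0 — eliminated
Only n5 stuck-at-1 reproduces the observed 1.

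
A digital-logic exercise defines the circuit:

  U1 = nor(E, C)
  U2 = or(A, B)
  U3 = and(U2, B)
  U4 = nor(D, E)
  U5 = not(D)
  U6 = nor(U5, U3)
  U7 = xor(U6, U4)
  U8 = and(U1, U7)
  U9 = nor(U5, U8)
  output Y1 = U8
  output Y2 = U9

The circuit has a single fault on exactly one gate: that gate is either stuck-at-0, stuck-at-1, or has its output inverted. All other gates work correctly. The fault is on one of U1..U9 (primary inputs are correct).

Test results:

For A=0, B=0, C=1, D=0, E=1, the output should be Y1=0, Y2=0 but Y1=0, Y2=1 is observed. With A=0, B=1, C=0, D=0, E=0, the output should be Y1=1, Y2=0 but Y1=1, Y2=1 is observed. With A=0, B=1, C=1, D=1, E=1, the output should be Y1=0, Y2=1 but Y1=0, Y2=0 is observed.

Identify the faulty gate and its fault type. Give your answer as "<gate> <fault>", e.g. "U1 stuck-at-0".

U9 inverted output

Fault-free values for test 1 (A=0, B=0, C=1, D=0, E=1): U1=0, U2=0, U3=0, U4=0, U5=1, U6=0, U7=0, U8=0, U9=0, giving Y1=0, Y2=0. Observed Y1=0, Y2=1.
Test 1: faults giving observed Y1=0, Y2=1 are {U5 stuck-at-0, U5 inverted output, U9 stuck-at-1, U9 inverted output}.
Test 2 (A=0, B=1, C=0, D=0, E=0): fault-free U1=1, U2=1, U3=1, U4=1, U5=1, U6=0, U7=1, U8=1, U9=0 → Y1=1, Y2=0; observed Y1=1, Y2=1. Eliminates U5 stuck-at-0, U5 inverted output.
Test 3 (A=0, B=1, C=1, D=1, E=1): fault-free U1=0, U2=1, U3=1, U4=0, U5=0, U6=0, U7=0, U8=0, U9=1 → Y1=0, Y2=1; observed Y1=0, Y2=0. Eliminates U9 stuck-at-1.
Only U9 inverted output is consistent with every test.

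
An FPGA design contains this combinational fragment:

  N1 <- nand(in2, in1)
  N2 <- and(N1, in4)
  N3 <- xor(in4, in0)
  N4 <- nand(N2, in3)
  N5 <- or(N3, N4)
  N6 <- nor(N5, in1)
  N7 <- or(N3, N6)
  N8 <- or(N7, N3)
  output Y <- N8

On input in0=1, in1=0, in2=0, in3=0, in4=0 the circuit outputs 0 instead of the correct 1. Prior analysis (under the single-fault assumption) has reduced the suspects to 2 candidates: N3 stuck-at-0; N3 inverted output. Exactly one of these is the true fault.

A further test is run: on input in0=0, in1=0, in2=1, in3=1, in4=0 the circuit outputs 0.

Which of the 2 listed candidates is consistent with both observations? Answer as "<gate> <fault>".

Evaluate each candidate on input in0=0, in1=0, in2=1, in3=1, in4=0:
  N3 stuck-at-0: N1=1, N2=0, N3=0 [stuck-at-0], N4=1, N5=1, N6=0, N7=0, N8=0 → 0 — matches
  N3 inverted output: N1=1, N2=0, N3=1 [inverted output], N4=1, N5=1, N6=0, N7=1, N8=1 → 1 — eliminated
Only N3 stuck-at-0 reproduces the observed 0.

N3 stuck-at-0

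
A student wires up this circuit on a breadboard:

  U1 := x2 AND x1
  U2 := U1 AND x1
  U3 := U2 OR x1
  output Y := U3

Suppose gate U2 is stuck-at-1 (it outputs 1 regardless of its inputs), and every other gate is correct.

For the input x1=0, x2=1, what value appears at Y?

1

Propagate with U2 forced: U1=0, U2=1 [stuck-at-1], U3=1.
So Y = 1. (Without the fault it would be 0.)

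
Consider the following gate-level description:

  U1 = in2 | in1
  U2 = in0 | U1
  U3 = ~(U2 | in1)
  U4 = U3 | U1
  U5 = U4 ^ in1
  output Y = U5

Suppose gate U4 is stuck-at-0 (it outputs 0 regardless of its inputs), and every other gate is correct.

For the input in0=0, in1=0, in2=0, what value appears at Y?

0

Propagate with U4 forced: U1=0, U2=0, U3=1, U4=0 [stuck-at-0], U5=0.
So Y = 0. (Without the fault it would be 1.)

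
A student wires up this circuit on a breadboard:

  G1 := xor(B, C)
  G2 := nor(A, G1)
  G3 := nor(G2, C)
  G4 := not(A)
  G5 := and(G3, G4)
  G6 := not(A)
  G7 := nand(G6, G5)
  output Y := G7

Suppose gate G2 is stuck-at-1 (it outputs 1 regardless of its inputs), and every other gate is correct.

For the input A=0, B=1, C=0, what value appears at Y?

Propagate with G2 forced: G1=1, G2=1 [stuck-at-1], G3=0, G4=1, G5=0, G6=1, G7=1.
So Y = 1. (Without the fault it would be 0.)

1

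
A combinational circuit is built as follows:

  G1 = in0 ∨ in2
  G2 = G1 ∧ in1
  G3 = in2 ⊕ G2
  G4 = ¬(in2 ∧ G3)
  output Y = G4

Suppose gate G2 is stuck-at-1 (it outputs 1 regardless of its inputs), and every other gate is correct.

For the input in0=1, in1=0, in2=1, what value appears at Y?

1

Propagate with G2 forced: G1=1, G2=1 [stuck-at-1], G3=0, G4=1.
So Y = 1. (Without the fault it would be 0.)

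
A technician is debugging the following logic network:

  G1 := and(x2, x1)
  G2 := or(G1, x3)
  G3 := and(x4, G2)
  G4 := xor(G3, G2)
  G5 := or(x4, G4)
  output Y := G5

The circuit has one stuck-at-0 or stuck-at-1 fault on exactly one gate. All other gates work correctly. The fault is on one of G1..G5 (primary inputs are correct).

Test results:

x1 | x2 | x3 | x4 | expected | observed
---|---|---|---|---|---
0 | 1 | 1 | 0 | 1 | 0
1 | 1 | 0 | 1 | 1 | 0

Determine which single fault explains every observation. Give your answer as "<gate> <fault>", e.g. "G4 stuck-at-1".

G5 stuck-at-0

Fault-free values for test 1 (x1=0, x2=1, x3=1, x4=0): G1=0, G2=1, G3=0, G4=1, G5=1, giving Y=1. Observed 0.
Test 1: faults giving observed 0 are {G2 stuck-at-0, G3 stuck-at-1, G4 stuck-at-0, G5 stuck-at-0}.
Test 2 (x1=1, x2=1, x3=0, x4=1): fault-free G1=1, G2=1, G3=1, G4=0, G5=1 → 1; observed 0. Eliminates G2 stuck-at-0, G3 stuck-at-1, G4 stuck-at-0.
Only G5 stuck-at-0 is consistent with every test.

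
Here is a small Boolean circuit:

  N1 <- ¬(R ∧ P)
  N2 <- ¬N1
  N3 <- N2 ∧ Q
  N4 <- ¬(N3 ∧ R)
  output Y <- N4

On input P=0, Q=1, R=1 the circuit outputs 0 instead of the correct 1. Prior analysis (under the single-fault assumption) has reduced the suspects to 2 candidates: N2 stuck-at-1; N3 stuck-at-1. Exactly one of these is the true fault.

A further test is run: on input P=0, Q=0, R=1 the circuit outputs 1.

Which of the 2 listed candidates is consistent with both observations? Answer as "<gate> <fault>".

Evaluate each candidate on input P=0, Q=0, R=1:
  N2 stuck-at-1: N1=1, N2=1 [stuck-at-1], N3=0, N4=1 → 1 — matches
  N3 stuck-at-1: N1=1, N2=0, N3=1 [stuck-at-1], N4=0 → 0 — eliminated
Only N2 stuck-at-1 reproduces the observed 1.

N2 stuck-at-1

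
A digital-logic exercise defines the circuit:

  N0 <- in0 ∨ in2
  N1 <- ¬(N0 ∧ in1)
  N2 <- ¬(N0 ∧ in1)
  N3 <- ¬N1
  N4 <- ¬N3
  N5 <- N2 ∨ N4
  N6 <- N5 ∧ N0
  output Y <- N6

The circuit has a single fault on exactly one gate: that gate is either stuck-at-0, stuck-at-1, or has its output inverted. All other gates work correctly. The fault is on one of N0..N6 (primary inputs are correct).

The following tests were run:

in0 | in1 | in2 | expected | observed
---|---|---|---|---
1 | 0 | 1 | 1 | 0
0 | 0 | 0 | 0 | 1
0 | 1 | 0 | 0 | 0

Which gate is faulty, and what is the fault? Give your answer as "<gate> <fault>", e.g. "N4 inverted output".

Fault-free values for test 1 (in0=1, in1=0, in2=1): N0=1, N1=1, N2=1, N3=0, N4=1, N5=1, N6=1, giving Y=1. Observed 0.
Test 1: faults giving observed 0 are {N0 stuck-at-0, N0 inverted output, N5 stuck-at-0, N5 inverted output, N6 stuck-at-0, N6 inverted output}.
Test 2 (in0=0, in1=0, in2=0): fault-free N0=0, N1=1, N2=1, N3=0, N4=1, N5=1, N6=0 → 0; observed 1. Eliminates N0 stuck-at-0, N5 stuck-at-0, N5 inverted output, N6 stuck-at-0.
Test 3 (in0=0, in1=1, in2=0): fault-free N0=0, N1=1, N2=1, N3=0, N4=1, N5=1, N6=0 → 0; observed 0. Eliminates N6 inverted output.
Only N0 inverted output is consistent with every test.

N0 inverted output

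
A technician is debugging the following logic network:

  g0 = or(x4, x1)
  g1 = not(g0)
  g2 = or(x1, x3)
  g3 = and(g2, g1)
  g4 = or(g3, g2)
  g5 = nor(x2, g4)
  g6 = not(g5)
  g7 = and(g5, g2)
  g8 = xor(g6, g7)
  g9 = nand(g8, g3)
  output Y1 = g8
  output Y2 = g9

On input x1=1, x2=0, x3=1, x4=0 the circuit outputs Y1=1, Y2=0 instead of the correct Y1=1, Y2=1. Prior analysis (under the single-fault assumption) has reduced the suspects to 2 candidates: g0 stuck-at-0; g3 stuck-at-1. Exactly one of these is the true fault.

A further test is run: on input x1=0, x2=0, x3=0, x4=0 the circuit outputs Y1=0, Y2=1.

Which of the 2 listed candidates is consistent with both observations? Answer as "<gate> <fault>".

g0 stuck-at-0

Evaluate each candidate on input x1=0, x2=0, x3=0, x4=0:
  g0 stuck-at-0: g0=0 [stuck-at-0], g1=1, g2=0, g3=0, g4=0, g5=1, g6=0, g7=0, g8=0, g9=1 → Y1=0, Y2=1 — matches
  g3 stuck-at-1: g0=0, g1=1, g2=0, g3=1 [stuck-at-1], g4=1, g5=0, g6=1, g7=0, g8=1, g9=0 → Y1=1, Y2=0 — eliminated
Only g0 stuck-at-0 reproduces the observed Y1=0, Y2=1.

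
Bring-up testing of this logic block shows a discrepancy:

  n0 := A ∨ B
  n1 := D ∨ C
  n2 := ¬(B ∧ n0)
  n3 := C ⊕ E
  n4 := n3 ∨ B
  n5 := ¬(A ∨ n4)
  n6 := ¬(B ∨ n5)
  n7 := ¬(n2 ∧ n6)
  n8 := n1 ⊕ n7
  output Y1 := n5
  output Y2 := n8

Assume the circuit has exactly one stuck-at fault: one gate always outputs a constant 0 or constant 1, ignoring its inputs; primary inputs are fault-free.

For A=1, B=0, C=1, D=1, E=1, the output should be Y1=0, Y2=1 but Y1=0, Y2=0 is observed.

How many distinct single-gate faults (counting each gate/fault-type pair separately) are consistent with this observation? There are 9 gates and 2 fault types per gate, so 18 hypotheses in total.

5

Fault-free: n0=1, n1=1, n2=1, n3=0, n4=0, n5=0, n6=1, n7=0, n8=1 → Y1=0, Y2=1. Observed Y1=0, Y2=0.
  n0: none of the 2 fault types match ✗
  n1: stuck-at-0 ✓; others ✗
  n2: stuck-at-0 ✓; others ✗
  n3: none of the 2 fault types match ✗
  n4: none of the 2 fault types match ✗
  n5: none of the 2 fault types match ✗
  n6: stuck-at-0 ✓; others ✗
  n7: stuck-at-1 ✓; others ✗
  n8: stuck-at-0 ✓; others ✗
Consistent faults: {n1 stuck-at-0, n2 stuck-at-0, n6 stuck-at-0, n7 stuck-at-1, n8 stuck-at-0} — 5 in all.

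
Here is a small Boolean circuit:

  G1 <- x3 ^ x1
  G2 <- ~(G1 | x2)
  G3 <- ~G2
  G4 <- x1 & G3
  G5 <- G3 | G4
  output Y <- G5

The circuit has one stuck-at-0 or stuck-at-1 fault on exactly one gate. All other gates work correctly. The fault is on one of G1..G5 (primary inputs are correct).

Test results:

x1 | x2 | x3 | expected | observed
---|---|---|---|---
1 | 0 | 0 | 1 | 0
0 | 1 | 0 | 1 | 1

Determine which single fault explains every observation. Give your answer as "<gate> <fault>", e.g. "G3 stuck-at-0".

Fault-free values for test 1 (x1=1, x2=0, x3=0): G1=1, G2=0, G3=1, G4=1, G5=1, giving Y=1. Observed 0.
Test 1: faults giving observed 0 are {G1 stuck-at-0, G2 stuck-at-1, G3 stuck-at-0, G5 stuck-at-0}.
Test 2 (x1=0, x2=1, x3=0): fault-free G1=0, G2=0, G3=1, G4=0, G5=1 → 1; observed 1. Eliminates G2 stuck-at-1, G3 stuck-at-0, G5 stuck-at-0.
Only G1 stuck-at-0 is consistent with every test.

G1 stuck-at-0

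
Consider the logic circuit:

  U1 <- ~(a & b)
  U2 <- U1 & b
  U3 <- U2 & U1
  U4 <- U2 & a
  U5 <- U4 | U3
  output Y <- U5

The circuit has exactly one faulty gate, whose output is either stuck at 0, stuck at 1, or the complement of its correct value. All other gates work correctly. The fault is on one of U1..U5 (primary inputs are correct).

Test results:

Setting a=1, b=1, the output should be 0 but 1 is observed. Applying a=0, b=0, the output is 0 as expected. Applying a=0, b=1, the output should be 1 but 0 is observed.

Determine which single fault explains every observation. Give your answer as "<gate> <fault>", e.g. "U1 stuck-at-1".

U1 inverted output

Fault-free values for test 1 (a=1, b=1): U1=0, U2=0, U3=0, U4=0, U5=0, giving Y=0. Observed 1.
Test 1: faults giving observed 1 are {U1 stuck-at-1, U1 inverted output, U2 stuck-at-1, U2 inverted output, U3 stuck-at-1, U3 inverted output, U4 stuck-at-1, U4 inverted output, U5 stuck-at-1, U5 inverted output}.
Test 2 (a=0, b=0): fault-free U1=1, U2=0, U3=0, U4=0, U5=0 → 0; observed 0. Eliminates U2 stuck-at-1, U2 inverted output, U3 stuck-at-1, U3 inverted output, U4 stuck-at-1, U4 inverted output, U5 stuck-at-1, U5 inverted output.
Test 3 (a=0, b=1): fault-free U1=1, U2=1, U3=1, U4=0, U5=1 → 1; observed 0. Eliminates U1 stuck-at-1.
Only U1 inverted output is consistent with every test.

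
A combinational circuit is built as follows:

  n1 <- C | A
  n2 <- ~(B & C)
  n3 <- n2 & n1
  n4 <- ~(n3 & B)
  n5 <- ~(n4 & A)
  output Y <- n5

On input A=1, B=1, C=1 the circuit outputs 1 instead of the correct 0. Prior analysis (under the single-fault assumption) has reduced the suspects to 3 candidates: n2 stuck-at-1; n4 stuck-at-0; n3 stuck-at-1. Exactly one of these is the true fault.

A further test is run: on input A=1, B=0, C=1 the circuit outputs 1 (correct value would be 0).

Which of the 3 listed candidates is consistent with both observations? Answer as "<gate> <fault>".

n4 stuck-at-0

Evaluate each candidate on input A=1, B=0, C=1:
  n2 stuck-at-1: n1=1, n2=1 [stuck-at-1], n3=1, n4=1, n5=0 → 0 — eliminated
  n4 stuck-at-0: n1=1, n2=1, n3=1, n4=0 [stuck-at-0], n5=1 → 1 — matches
  n3 stuck-at-1: n1=1, n2=1, n3=1 [stuck-at-1], n4=1, n5=0 → 0 — eliminated
Only n4 stuck-at-0 reproduces the observed 1.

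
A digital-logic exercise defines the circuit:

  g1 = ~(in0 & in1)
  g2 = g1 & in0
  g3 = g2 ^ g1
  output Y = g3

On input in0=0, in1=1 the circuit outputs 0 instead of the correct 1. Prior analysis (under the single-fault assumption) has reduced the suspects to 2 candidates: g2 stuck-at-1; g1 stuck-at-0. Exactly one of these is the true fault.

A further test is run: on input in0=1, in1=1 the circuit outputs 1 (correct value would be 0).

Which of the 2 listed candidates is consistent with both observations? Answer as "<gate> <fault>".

Evaluate each candidate on input in0=1, in1=1:
  g2 stuck-at-1: g1=0, g2=1 [stuck-at-1], g3=1 → 1 — matches
  g1 stuck-at-0: g1=0 [stuck-at-0], g2=0, g3=0 → 0 — eliminated
Only g2 stuck-at-1 reproduces the observed 1.

g2 stuck-at-1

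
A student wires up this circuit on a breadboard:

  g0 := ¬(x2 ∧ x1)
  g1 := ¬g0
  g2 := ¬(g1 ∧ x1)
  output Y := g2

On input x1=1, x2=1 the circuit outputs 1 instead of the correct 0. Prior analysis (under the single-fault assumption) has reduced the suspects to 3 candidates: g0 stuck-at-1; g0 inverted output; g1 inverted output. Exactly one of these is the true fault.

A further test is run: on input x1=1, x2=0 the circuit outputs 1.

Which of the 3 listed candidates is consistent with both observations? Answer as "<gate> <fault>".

g0 stuck-at-1

Evaluate each candidate on input x1=1, x2=0:
  g0 stuck-at-1: g0=1 [stuck-at-1], g1=0, g2=1 → 1 — matches
  g0 inverted output: g0=0 [inverted output], g1=1, g2=0 → 0 — eliminated
  g1 inverted output: g0=1, g1=1 [inverted output], g2=0 → 0 — eliminated
Only g0 stuck-at-1 reproduces the observed 1.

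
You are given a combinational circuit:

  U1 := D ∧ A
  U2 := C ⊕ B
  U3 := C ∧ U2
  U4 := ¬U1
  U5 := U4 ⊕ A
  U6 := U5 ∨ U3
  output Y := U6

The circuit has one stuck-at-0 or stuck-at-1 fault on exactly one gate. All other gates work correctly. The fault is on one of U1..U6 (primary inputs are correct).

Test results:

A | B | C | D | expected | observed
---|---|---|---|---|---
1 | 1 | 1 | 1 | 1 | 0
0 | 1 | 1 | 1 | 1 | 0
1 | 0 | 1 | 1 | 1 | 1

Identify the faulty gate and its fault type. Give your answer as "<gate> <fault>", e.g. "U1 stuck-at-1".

U5 stuck-at-0

Fault-free values for test 1 (A=1, B=1, C=1, D=1): U1=1, U2=0, U3=0, U4=0, U5=1, U6=1, giving Y=1. Observed 0.
Test 1: faults giving observed 0 are {U1 stuck-at-0, U4 stuck-at-1, U5 stuck-at-0, U6 stuck-at-0}.
Test 2 (A=0, B=1, C=1, D=1): fault-free U1=0, U2=0, U3=0, U4=1, U5=1, U6=1 → 1; observed 0. Eliminates U1 stuck-at-0, U4 stuck-at-1.
Test 3 (A=1, B=0, C=1, D=1): fault-free U1=1, U2=1, U3=1, U4=0, U5=1, U6=1 → 1; observed 1. Eliminates U6 stuck-at-0.
Only U5 stuck-at-0 is consistent with every test.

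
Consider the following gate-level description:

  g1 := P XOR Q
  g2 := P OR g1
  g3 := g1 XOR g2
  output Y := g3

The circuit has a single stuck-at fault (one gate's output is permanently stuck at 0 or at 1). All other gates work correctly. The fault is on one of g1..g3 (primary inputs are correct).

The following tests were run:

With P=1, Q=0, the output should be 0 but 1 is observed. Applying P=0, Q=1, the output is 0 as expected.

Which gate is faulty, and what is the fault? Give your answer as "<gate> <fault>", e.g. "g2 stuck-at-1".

g1 stuck-at-0

Fault-free values for test 1 (P=1, Q=0): g1=1, g2=1, g3=0, giving Y=0. Observed 1.
Test 1: faults giving observed 1 are {g1 stuck-at-0, g2 stuck-at-0, g3 stuck-at-1}.
Test 2 (P=0, Q=1): fault-free g1=1, g2=1, g3=0 → 0; observed 0. Eliminates g2 stuck-at-0, g3 stuck-at-1.
Only g1 stuck-at-0 is consistent with every test.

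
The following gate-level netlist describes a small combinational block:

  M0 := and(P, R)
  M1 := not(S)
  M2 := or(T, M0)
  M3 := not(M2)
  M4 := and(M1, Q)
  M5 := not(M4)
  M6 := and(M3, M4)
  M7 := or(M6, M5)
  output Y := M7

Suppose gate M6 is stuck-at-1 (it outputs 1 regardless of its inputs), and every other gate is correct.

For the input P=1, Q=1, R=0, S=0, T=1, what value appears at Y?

Propagate with M6 forced: M0=0, M1=1, M2=1, M3=0, M4=1, M5=0, M6=1 [stuck-at-1], M7=1.
So Y = 1. (Without the fault it would be 0.)

1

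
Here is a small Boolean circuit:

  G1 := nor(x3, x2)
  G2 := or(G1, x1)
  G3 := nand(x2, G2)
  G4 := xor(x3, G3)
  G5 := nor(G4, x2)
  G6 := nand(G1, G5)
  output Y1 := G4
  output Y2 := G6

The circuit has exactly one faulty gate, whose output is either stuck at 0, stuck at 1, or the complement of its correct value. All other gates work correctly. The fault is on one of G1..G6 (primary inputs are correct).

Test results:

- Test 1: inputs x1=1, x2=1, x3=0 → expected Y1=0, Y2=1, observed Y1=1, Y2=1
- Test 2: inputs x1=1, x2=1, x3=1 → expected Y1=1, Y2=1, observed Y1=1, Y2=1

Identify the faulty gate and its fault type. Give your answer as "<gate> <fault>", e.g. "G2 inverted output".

Fault-free values for test 1 (x1=1, x2=1, x3=0): G1=0, G2=1, G3=0, G4=0, G5=0, G6=1, giving Y1=0, Y2=1. Observed Y1=1, Y2=1.
Test 1: faults giving observed Y1=1, Y2=1 are {G2 stuck-at-0, G2 inverted output, G3 stuck-at-1, G3 inverted output, G4 stuck-at-1, G4 inverted output}.
Test 2 (x1=1, x2=1, x3=1): fault-free G1=0, G2=1, G3=0, G4=1, G5=0, G6=1 → Y1=1, Y2=1; observed Y1=1, Y2=1. Eliminates G2 stuck-at-0, G2 inverted output, G3 stuck-at-1, G3 inverted output, G4 inverted output.
Only G4 stuck-at-1 is consistent with every test.

G4 stuck-at-1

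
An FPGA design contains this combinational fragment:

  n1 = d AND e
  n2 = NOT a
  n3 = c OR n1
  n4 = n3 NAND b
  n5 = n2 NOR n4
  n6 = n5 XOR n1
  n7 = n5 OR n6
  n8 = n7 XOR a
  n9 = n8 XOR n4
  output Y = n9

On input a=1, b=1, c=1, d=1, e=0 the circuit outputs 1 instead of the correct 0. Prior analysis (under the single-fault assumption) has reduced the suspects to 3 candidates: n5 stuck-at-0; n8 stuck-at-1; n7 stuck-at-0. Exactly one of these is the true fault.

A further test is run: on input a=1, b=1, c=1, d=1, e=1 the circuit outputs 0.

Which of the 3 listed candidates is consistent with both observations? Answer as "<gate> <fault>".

n5 stuck-at-0

Evaluate each candidate on input a=1, b=1, c=1, d=1, e=1:
  n5 stuck-at-0: n1=1, n2=0, n3=1, n4=0, n5=0 [stuck-at-0], n6=1, n7=1, n8=0, n9=0 → 0 — matches
  n8 stuck-at-1: n1=1, n2=0, n3=1, n4=0, n5=1, n6=0, n7=1, n8=1 [stuck-at-1], n9=1 → 1 — eliminated
  n7 stuck-at-0: n1=1, n2=0, n3=1, n4=0, n5=1, n6=0, n7=0 [stuck-at-0], n8=1, n9=1 → 1 — eliminated
Only n5 stuck-at-0 reproduces the observed 0.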